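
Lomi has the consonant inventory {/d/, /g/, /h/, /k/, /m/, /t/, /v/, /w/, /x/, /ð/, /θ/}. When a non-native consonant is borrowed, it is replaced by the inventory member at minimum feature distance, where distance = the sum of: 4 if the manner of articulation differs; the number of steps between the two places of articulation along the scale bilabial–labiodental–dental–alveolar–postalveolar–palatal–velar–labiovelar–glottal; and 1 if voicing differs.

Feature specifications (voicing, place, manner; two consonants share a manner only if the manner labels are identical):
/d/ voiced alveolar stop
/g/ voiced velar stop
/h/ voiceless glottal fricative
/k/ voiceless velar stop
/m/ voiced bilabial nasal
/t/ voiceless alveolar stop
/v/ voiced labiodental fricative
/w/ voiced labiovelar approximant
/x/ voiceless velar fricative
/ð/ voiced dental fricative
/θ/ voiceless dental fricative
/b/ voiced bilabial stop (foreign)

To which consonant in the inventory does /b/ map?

d

/d/ is closest: same manner (stop), place distance 3 (bilabial→alveolar), same voicing; total 3. Next closest is /m/ at distance 4.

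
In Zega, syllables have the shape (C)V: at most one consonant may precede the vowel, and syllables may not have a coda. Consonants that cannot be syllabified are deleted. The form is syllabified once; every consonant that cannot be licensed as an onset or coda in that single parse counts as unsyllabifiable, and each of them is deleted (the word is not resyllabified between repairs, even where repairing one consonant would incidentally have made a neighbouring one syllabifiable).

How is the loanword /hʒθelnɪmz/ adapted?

The consonants /h/, /ʒ/, /l/, /m/, /z/ cannot be parsed into a legal (C)V syllable (no codas are permitted; onsets are limited to one consonant).
Deleting the stranded consonants removes /h/, /ʒ/, /l/, /m/, /z/.

θenɪ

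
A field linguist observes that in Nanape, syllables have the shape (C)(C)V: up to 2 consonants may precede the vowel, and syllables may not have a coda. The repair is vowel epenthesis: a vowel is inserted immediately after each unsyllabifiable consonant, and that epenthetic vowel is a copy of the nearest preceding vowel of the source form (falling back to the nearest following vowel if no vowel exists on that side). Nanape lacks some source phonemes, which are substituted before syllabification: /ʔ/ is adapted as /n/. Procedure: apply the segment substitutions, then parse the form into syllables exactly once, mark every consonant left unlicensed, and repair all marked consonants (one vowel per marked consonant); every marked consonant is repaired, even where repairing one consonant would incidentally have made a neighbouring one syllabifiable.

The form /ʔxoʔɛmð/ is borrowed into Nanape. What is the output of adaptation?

Substitution: /ʔ/ → /n/, giving /nxonɛmð/.
Syllabifying with onset maximization leaves /m/, /ð/ stranded (no codas are permitted; onsets may contain at most 2 consonants).
Epenthesis after each stranded consonant: /m/ → /mɛ/, /ð/ → /ðɛ/.

nxonɛmɛðɛ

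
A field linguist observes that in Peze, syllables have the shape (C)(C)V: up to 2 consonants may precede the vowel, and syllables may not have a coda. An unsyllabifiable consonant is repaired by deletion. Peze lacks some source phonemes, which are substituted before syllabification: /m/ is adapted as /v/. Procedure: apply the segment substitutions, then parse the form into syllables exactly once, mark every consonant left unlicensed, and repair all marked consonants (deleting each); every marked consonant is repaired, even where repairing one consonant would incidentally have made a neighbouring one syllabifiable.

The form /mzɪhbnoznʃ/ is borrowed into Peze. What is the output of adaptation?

Substitution: /m/ → /v/, giving /vzɪhbnoznʃ/.
The consonants /h/, /z/, /n/, /ʃ/ cannot be parsed into a legal (C)(C)V syllable (no codas are permitted; onsets may contain at most 2 consonants).
Deleting the stranded consonants removes /h/, /z/, /n/, /ʃ/.

vzɪbno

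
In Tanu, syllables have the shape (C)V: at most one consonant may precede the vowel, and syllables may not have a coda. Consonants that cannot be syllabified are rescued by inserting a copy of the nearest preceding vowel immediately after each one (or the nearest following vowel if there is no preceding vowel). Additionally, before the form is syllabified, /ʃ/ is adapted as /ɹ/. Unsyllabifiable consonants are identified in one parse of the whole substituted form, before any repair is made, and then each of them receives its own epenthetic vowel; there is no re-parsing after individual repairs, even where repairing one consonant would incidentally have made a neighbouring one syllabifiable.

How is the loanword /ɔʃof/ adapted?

ɔɹofo

Substitution: /ʃ/ → /ɹ/, giving /ɔɹof/.
The consonants /f/ cannot be parsed into a legal (C)V syllable (no codas are permitted; onsets are limited to one consonant).
Inserting the epenthetic vowel yields /f/ → /fo/.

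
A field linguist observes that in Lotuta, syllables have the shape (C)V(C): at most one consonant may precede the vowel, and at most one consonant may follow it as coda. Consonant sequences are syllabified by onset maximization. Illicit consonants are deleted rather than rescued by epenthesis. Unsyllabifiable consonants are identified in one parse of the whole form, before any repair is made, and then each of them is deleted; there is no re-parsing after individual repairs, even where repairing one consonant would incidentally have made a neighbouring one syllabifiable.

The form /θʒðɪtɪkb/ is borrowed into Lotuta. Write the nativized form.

Under (C)V(C), the unsyllabifiable consonants are /θ/, /ʒ/, /b/ (at most one coda consonant is licensed; onsets are limited to one consonant).
Deleting the stranded consonants removes /θ/, /ʒ/, /b/.

ðɪtɪk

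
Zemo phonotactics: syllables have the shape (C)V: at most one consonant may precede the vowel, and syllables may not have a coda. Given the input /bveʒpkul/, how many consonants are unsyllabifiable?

The consonants /b/, /ʒ/, /p/, /l/ cannot be parsed into a legal (C)V syllable (no codas are permitted; onsets are limited to one consonant).

4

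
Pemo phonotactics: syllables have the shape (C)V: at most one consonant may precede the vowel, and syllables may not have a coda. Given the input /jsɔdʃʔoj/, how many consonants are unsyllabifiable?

4

The consonants /j/, /d/, /ʃ/, /j/ cannot be parsed into a legal (C)V syllable (no codas are permitted; onsets are limited to one consonant).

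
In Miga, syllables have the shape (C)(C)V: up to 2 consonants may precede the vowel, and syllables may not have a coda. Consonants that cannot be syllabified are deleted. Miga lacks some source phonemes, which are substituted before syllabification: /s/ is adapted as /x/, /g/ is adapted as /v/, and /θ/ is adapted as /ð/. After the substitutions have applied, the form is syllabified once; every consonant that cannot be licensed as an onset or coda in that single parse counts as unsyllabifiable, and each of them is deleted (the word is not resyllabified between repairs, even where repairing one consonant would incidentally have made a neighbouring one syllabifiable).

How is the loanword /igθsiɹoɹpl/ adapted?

iðxiɹo

Substitution: /g/ → /v/, /θ/ → /ð/, /s/ → /x/, giving /ivðxiɹoɹpl/.
The consonants /v/, /ɹ/, /p/, /l/ cannot be parsed into a legal (C)(C)V syllable (no codas are permitted; onsets may contain at most 2 consonants).
Deletion applies to /v/, /ɹ/, /p/, /l/.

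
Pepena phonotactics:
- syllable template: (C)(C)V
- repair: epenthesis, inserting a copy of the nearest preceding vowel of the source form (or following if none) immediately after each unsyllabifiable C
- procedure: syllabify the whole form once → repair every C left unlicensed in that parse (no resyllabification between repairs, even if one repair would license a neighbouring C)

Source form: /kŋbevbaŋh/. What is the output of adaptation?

Under (C)(C)V, the unsyllabifiable consonants are /k/, /ŋ/, /h/ (no codas are permitted; onsets may contain at most 2 consonants).
Each unlicensed consonant becomes the onset of a new syllable: /k/ → /ke/, /ŋ/ → /ŋa/, /h/ → /ha/.

keŋbevbaŋaha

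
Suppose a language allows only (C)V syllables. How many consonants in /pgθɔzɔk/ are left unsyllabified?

The consonants /p/, /g/, /k/ cannot be parsed into a legal (C)V syllable (no codas are permitted; onsets are limited to one consonant).

3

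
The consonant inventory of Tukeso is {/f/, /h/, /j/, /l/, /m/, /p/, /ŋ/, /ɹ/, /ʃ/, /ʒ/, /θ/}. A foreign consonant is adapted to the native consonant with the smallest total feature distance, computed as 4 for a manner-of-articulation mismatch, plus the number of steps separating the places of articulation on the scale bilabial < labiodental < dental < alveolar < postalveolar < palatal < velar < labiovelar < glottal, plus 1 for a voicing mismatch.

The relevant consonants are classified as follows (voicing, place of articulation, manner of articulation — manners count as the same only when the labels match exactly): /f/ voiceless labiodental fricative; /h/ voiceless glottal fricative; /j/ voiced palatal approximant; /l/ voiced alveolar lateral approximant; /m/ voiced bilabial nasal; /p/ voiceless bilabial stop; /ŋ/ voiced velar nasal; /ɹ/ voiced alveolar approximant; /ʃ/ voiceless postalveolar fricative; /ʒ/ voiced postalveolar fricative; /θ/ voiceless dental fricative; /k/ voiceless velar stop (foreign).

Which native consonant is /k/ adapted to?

ŋ

/ŋ/ is closest: manner differs (stop→nasal, +4), place distance 0 (velar→velar), voicing differs (+1); total 5. Next closest is /h/ at distance 6.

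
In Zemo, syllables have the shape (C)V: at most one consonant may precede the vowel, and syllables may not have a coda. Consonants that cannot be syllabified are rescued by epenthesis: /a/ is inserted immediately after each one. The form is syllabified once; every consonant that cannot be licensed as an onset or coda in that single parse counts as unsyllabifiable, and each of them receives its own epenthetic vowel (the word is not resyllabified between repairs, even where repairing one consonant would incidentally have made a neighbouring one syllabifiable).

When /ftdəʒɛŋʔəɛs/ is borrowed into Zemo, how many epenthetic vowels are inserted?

The unsyllabifiable consonants are /f/, /t/, /ŋ/, /s/; each receives one epenthetic vowel.

4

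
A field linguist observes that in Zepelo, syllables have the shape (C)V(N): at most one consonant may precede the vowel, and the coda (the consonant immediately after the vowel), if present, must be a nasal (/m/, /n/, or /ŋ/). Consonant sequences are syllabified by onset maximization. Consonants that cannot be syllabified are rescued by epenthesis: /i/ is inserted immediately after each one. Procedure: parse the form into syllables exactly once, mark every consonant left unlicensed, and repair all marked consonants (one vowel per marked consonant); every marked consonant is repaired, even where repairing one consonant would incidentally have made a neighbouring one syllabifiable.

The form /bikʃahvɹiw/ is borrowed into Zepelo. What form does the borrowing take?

Under (C)V(N), the unsyllabifiable consonants are /k/, /h/, /v/, /w/ (only a nasal (/m/, /n/, or /ŋ/) is licensed in coda position; onsets are limited to one consonant).
Epenthesis after each stranded consonant: /k/ → /ki/, /h/ → /hi/, /v/ → /vi/, /w/ → /wi/.

bikiʃahiviɹiwi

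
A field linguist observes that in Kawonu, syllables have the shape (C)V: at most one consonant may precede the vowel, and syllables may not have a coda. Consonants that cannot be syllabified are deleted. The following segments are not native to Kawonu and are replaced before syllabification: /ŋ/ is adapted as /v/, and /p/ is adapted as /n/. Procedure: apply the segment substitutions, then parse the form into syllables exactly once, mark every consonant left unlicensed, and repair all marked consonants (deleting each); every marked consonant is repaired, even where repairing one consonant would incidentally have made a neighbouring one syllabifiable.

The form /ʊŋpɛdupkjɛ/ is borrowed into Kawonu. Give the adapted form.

Substitution: /ŋ/ → /v/, /p/ → /n/, giving /ʊvnɛdunkjɛ/.
The consonants /v/, /n/, /k/ cannot be parsed into a legal (C)V syllable (no codas are permitted; onsets are limited to one consonant).
Deleting the stranded consonants removes /v/, /n/, /k/.

ʊnɛdujɛ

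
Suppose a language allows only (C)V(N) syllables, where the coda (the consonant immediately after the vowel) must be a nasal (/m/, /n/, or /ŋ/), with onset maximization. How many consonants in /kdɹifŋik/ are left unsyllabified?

4

The consonants /k/, /d/, /f/, /k/ cannot be parsed into a legal (C)V(N) syllable (only a nasal (/m/, /n/, or /ŋ/) is licensed in coda position; onsets are limited to one consonant).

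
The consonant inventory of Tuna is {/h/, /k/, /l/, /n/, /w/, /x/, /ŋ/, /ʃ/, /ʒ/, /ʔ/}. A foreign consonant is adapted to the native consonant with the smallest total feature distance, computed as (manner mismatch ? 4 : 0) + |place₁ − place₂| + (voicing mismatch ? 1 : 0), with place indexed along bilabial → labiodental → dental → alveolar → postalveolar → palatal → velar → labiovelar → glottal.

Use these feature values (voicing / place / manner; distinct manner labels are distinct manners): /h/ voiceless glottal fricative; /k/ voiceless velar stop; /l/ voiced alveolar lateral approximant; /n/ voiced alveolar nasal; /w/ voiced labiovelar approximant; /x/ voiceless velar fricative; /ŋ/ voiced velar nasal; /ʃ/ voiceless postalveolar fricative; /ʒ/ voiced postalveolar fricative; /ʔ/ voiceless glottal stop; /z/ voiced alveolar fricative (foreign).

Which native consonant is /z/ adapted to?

ʒ

/ʒ/ is closest: same manner (fricative), place distance 1 (alveolar→postalveolar), same voicing; total 1. Next closest is /ʃ/ at distance 2.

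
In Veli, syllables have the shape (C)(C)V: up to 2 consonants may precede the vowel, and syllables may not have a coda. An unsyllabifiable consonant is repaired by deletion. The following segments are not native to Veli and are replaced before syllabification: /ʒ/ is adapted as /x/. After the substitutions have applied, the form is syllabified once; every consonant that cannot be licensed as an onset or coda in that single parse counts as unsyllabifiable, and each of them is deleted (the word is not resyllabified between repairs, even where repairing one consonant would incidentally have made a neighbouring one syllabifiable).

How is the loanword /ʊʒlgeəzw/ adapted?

Substitution: /ʒ/ → /x/, giving /ʊxlgeəzw/.
Syllabifying with onset maximization leaves /x/, /z/, /w/ stranded (no codas are permitted; onsets may contain at most 2 consonants).
Deleting the stranded consonants removes /x/, /z/, /w/.

ʊlgeə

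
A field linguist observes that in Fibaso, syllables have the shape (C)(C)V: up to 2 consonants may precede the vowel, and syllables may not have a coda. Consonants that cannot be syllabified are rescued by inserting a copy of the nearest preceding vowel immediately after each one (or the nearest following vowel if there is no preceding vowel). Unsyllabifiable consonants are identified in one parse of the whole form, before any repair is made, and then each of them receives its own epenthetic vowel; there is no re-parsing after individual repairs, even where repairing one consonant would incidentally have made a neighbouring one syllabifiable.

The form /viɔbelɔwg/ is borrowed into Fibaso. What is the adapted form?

viɔbelɔwɔgɔ

The consonants /w/, /g/ cannot be parsed into a legal (C)(C)V syllable (no codas are permitted; onsets may contain at most 2 consonants).
Epenthesis after each stranded consonant: /w/ → /wɔ/, /g/ → /gɔ/.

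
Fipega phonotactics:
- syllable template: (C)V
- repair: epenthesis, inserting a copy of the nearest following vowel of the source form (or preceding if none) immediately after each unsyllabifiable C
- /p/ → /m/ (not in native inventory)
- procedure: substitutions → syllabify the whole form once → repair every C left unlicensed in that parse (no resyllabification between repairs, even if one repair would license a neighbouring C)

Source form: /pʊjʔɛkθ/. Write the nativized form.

Substitution: /p/ → /m/, giving /mʊjʔɛkθ/.
The consonants /j/, /k/, /θ/ cannot be parsed into a legal (C)V syllable (no codas are permitted; onsets are limited to one consonant).
Epenthesis after each stranded consonant: /j/ → /jɛ/, /k/ → /kɛ/, /θ/ → /θɛ/.

mʊjɛʔɛkɛθɛ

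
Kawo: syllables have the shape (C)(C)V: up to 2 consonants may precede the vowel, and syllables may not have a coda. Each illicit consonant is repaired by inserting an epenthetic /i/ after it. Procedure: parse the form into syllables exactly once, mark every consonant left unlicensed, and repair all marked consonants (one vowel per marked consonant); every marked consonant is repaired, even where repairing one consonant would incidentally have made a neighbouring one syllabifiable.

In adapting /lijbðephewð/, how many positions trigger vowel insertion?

The unsyllabifiable consonants are /j/, /w/, /ð/; each receives one epenthetic vowel.

3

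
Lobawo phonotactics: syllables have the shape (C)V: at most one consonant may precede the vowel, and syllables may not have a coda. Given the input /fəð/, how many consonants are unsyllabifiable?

1

Under (C)V, the unsyllabifiable consonants are /ð/ (no codas are permitted; onsets are limited to one consonant).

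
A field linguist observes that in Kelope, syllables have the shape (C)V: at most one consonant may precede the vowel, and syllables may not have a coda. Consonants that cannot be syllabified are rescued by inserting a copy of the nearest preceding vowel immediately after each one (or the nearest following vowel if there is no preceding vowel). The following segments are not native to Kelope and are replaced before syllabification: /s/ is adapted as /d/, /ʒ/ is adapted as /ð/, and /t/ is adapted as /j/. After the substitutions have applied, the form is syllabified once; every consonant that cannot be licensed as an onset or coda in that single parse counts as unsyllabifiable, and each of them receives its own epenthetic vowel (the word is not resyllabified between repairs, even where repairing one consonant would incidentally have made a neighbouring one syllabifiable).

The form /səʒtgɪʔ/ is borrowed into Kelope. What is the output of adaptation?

Substitution: /s/ → /d/, /ʒ/ → /ð/, /t/ → /j/, giving /dəðjgɪʔ/.
Syllabifying with onset maximization leaves /ð/, /j/, /ʔ/ stranded (no codas are permitted; onsets are limited to one consonant).
Each unlicensed consonant becomes the onset of a new syllable: /ð/ → /ðə/, /j/ → /jə/, /ʔ/ → /ʔɪ/.

dəðəjəgɪʔɪ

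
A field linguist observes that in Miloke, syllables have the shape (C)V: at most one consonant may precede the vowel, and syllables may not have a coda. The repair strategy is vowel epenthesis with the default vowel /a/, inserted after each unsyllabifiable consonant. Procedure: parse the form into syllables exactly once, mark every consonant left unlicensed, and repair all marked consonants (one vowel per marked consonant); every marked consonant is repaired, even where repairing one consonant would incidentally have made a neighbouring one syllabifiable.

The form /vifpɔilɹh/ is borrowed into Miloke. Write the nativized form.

Syllabifying with onset maximization leaves /f/, /l/, /ɹ/, /h/ stranded (no codas are permitted; onsets are limited to one consonant).
Inserting the epenthetic vowel yields /f/ → /fa/, /l/ → /la/, /ɹ/ → /ɹa/, /h/ → /ha/.

vifapɔilaɹaha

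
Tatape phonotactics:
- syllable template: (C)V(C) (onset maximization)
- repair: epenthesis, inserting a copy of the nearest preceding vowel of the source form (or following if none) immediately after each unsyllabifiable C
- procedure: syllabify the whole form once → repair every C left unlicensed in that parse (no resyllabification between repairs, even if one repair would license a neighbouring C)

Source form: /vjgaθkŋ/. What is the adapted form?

vajagaθkaŋa

Under (C)V(C), the unsyllabifiable consonants are /v/, /j/, /k/, /ŋ/ (at most one coda consonant is licensed; onsets are limited to one consonant).
Each unlicensed consonant becomes the onset of a new syllable: /v/ → /va/, /j/ → /ja/, /k/ → /ka/, /ŋ/ → /ŋa/.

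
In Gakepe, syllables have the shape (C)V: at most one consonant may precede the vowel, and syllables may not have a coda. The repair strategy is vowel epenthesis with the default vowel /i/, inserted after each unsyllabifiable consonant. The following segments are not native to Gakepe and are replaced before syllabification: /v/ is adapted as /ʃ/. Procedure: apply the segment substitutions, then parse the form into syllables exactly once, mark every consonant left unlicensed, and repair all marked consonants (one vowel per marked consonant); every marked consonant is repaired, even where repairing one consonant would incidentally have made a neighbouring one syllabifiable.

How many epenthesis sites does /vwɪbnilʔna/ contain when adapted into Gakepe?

After substitution the input is /ʃwɪbnilʔna/.
The unsyllabifiable consonants are /ʃ/, /b/, /l/, /ʔ/; each receives one epenthetic vowel.

4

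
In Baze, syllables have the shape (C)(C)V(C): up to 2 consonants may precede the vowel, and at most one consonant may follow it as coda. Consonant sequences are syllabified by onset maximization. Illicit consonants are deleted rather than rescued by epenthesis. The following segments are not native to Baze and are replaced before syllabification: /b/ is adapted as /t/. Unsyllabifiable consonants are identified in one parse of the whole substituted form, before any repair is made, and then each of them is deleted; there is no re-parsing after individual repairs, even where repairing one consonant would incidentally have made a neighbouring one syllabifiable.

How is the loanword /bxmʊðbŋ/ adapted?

xmʊð

Substitution: /b/ → /t/, giving /txmʊðtŋ/.
Syllabifying with onset maximization leaves /t/, /t/, /ŋ/ stranded (at most one coda consonant is licensed; onsets may contain at most 2 consonants).
Deletion applies to /t/, /t/, /ŋ/.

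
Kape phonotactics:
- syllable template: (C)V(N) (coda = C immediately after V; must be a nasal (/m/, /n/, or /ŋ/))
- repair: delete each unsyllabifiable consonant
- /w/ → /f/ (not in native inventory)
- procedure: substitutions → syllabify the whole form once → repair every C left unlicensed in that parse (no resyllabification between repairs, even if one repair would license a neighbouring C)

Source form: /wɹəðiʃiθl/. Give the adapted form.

ɹəðiʃi

Substitution: /w/ → /f/, giving /fɹəðiʃiθl/.
Under (C)V(N), the unsyllabifiable consonants are /f/, /θ/, /l/ (only a nasal (/m/, /n/, or /ŋ/) is licensed in coda position; onsets are limited to one consonant).
Each unlicensed consonant is deleted: /f/, /θ/, /l/.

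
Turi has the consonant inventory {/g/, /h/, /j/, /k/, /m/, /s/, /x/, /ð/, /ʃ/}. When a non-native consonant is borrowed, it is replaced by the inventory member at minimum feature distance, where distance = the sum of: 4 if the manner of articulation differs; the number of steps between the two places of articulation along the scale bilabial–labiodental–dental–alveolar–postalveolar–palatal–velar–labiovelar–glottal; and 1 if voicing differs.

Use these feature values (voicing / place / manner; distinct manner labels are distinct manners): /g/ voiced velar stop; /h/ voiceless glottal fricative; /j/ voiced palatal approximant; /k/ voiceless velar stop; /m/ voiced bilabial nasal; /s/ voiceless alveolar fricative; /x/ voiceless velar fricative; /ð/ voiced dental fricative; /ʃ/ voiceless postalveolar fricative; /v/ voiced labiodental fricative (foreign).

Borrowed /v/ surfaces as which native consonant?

/ð/ is closest: same manner (fricative), place distance 1 (labiodental→dental), same voicing; total 1. Next closest is /s/ at distance 3.

ð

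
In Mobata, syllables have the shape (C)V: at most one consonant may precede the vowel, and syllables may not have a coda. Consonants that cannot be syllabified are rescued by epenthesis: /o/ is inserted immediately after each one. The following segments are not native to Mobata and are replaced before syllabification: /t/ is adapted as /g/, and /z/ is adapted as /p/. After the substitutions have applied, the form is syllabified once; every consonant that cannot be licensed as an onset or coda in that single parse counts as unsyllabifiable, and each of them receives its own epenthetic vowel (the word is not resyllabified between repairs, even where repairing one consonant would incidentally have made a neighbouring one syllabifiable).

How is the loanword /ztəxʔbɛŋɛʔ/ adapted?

Substitution: /z/ → /p/, /t/ → /g/, giving /pgəxʔbɛŋɛʔ/.
Under (C)V, the unsyllabifiable consonants are /p/, /x/, /ʔ/, /ʔ/ (no codas are permitted; onsets are limited to one consonant).
Epenthesis after each stranded consonant: /p/ → /po/, /x/ → /xo/, /ʔ/ → /ʔo/, /ʔ/ → /ʔo/.

pogəxoʔobɛŋɛʔo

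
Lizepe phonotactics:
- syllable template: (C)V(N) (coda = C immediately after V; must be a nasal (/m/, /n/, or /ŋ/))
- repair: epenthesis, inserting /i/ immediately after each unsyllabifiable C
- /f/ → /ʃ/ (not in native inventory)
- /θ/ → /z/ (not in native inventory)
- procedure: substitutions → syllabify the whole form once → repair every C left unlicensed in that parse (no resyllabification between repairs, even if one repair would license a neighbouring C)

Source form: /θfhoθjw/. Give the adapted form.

Substitution: /θ/ → /z/, /f/ → /ʃ/, giving /zʃhozjw/.
Syllabifying with onset maximization leaves /z/, /ʃ/, /z/, /j/, /w/ stranded (only a nasal (/m/, /n/, or /ŋ/) is licensed in coda position; onsets are limited to one consonant).
Epenthesis after each stranded consonant: /z/ → /zi/, /ʃ/ → /ʃi/, /z/ → /zi/, /j/ → /ji/, /w/ → /wi/.

ziʃihozijiwi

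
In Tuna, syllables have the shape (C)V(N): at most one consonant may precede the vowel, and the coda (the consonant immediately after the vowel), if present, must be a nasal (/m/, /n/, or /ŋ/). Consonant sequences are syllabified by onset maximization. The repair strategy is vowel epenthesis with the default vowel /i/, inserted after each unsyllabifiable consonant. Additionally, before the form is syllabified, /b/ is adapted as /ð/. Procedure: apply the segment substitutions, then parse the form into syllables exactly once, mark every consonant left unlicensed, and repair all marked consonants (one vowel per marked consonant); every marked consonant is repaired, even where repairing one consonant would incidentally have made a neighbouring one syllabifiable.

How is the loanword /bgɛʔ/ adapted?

Substitution: /b/ → /ð/, giving /ðgɛʔ/.
The consonants /ð/, /ʔ/ cannot be parsed into a legal (C)V(N) syllable (only a nasal (/m/, /n/, or /ŋ/) is licensed in coda position; onsets are limited to one consonant).
Each unlicensed consonant becomes the onset of a new syllable: /ð/ → /ði/, /ʔ/ → /ʔi/.

ðigɛʔi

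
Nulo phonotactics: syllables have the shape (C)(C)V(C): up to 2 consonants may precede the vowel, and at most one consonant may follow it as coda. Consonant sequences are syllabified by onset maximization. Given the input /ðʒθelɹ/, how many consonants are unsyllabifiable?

2

Syllabifying with onset maximization leaves /ð/, /ɹ/ stranded (at most one coda consonant is licensed; onsets may contain at most 2 consonants).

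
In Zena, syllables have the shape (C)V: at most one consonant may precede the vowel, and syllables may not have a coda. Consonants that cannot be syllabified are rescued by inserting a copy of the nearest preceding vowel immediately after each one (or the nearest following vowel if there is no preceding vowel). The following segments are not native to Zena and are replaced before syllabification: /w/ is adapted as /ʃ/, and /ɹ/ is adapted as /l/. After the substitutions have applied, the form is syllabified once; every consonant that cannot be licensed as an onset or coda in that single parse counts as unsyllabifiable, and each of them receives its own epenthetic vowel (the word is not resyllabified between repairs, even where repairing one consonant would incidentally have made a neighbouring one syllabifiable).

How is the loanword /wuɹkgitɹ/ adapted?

ʃulukugitili

Substitution: /w/ → /ʃ/, /ɹ/ → /l/, giving /ʃulkgitl/.
Under (C)V, the unsyllabifiable consonants are /l/, /k/, /t/, /l/ (no codas are permitted; onsets are limited to one consonant).
Each unlicensed consonant becomes the onset of a new syllable: /l/ → /lu/, /k/ → /ku/, /t/ → /ti/, /l/ → /li/.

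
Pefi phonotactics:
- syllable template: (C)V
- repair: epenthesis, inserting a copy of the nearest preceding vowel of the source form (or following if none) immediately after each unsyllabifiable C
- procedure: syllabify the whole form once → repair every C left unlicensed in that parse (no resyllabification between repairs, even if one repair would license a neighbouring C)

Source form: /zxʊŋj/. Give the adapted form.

The consonants /z/, /ŋ/, /j/ cannot be parsed into a legal (C)V syllable (no codas are permitted; onsets are limited to one consonant).
Inserting the epenthetic vowel yields /z/ → /zʊ/, /ŋ/ → /ŋʊ/, /j/ → /jʊ/.

zʊxʊŋʊjʊ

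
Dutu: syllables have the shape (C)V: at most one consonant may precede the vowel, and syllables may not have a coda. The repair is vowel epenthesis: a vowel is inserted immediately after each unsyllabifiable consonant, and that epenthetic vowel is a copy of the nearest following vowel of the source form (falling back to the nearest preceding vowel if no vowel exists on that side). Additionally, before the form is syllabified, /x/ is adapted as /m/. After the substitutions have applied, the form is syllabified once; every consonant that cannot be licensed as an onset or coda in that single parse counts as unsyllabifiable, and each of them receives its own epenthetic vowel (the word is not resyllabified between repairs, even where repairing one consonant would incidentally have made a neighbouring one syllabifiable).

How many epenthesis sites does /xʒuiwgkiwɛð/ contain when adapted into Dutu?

After substitution the input is /mʒuiwgkiwɛð/.
The unsyllabifiable consonants are /m/, /w/, /g/, /ð/; each receives one epenthetic vowel.

4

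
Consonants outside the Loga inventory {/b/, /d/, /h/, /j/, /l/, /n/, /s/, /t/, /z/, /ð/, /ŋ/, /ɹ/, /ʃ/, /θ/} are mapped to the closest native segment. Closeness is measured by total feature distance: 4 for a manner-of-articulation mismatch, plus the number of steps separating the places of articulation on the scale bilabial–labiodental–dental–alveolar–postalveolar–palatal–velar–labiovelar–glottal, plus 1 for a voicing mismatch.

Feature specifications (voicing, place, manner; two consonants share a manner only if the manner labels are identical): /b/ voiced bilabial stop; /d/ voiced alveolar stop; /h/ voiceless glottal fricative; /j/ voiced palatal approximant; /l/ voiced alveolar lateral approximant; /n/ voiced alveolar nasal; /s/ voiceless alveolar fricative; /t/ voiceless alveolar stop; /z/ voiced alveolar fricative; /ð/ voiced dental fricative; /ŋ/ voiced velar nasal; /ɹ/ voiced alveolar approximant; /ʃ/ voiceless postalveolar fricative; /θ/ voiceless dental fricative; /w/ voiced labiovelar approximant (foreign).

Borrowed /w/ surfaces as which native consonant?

j

/j/ is closest: same manner (approximant), place distance 2 (labiovelar→palatal), same voicing; total 2. Next closest is /ɹ/ at distance 4.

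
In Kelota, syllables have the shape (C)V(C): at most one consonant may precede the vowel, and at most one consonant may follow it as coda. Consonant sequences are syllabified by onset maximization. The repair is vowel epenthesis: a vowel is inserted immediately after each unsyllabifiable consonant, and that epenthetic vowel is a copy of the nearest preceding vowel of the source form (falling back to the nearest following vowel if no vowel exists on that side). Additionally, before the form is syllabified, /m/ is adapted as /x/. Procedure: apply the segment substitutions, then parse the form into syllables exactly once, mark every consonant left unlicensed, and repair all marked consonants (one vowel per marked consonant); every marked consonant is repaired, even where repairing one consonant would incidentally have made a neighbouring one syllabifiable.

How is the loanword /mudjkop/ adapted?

Substitution: /m/ → /x/, giving /xudjkop/.
The consonants /j/ cannot be parsed into a legal (C)V(C) syllable (at most one coda consonant is licensed; onsets are limited to one consonant).
Inserting the epenthetic vowel yields /j/ → /ju/.

xudjukop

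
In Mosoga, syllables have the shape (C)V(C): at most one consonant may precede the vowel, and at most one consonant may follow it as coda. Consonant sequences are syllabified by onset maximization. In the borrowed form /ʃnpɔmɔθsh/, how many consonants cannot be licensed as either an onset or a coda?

Syllabifying with onset maximization leaves /ʃ/, /n/, /s/, /h/ stranded (at most one coda consonant is licensed; onsets are limited to one consonant).

4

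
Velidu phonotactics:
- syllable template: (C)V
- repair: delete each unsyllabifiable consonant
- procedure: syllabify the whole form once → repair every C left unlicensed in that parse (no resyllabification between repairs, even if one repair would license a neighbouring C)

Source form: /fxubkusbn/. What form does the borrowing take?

xuku

Syllabifying with onset maximization leaves /f/, /b/, /s/, /b/, /n/ stranded (no codas are permitted; onsets are limited to one consonant).
Each unlicensed consonant is deleted: /f/, /b/, /s/, /b/, /n/.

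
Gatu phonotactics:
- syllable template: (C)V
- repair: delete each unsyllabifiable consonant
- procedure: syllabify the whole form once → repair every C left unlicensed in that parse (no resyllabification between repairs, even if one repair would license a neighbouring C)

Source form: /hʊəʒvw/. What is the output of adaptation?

Syllabifying with onset maximization leaves /ʒ/, /v/, /w/ stranded (no codas are permitted; onsets are limited to one consonant).
Deleting the stranded consonants removes /ʒ/, /v/, /w/.

hʊə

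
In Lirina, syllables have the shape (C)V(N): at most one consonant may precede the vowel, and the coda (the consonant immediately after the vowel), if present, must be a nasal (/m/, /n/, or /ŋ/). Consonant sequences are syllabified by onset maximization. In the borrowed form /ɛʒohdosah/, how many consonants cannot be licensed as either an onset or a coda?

2

The consonants /h/, /h/ cannot be parsed into a legal (C)V(N) syllable (only a nasal (/m/, /n/, or /ŋ/) is licensed in coda position; onsets are limited to one consonant).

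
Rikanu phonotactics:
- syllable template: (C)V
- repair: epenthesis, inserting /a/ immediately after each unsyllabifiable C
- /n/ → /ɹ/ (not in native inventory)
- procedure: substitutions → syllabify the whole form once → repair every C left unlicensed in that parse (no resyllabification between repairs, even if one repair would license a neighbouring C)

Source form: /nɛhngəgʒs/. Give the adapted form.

Substitution: /n/ → /ɹ/, giving /ɹɛhɹgəgʒs/.
Syllabifying with onset maximization leaves /h/, /ɹ/, /g/, /ʒ/, /s/ stranded (no codas are permitted; onsets are limited to one consonant).
Each unlicensed consonant becomes the onset of a new syllable: /h/ → /ha/, /ɹ/ → /ɹa/, /g/ → /ga/, /ʒ/ → /ʒa/, /s/ → /sa/.

ɹɛhaɹagəgaʒasa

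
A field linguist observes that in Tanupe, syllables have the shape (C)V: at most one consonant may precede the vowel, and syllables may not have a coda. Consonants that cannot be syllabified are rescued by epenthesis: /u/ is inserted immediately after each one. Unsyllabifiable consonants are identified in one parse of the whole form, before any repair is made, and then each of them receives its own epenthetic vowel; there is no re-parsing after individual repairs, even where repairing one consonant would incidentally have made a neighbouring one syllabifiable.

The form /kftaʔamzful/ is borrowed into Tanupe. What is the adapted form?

Under (C)V, the unsyllabifiable consonants are /k/, /f/, /m/, /z/, /l/ (no codas are permitted; onsets are limited to one consonant).
Each unlicensed consonant becomes the onset of a new syllable: /k/ → /ku/, /f/ → /fu/, /m/ → /mu/, /z/ → /zu/, /l/ → /lu/.

kufutaʔamuzufulu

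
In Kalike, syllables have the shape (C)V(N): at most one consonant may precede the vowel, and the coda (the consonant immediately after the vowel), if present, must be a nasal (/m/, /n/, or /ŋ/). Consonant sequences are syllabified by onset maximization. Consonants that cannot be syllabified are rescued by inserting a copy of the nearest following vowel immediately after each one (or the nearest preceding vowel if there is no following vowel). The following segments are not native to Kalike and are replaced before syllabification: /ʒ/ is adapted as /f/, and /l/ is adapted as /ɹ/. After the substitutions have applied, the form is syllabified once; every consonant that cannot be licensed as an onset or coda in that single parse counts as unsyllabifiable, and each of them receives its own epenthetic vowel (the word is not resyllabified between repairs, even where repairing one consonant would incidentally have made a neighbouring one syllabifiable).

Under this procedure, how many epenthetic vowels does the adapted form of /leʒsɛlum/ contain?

1

After substitution the input is /ɹefsɛɹum/.
The unsyllabifiable consonants are /f/; each receives one epenthetic vowel.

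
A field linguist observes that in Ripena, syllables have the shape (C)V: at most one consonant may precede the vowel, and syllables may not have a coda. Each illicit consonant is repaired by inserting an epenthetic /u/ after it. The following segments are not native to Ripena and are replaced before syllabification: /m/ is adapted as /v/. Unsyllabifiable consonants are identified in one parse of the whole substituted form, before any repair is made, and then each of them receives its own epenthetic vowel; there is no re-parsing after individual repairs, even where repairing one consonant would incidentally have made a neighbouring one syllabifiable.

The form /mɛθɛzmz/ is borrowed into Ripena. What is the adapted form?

Substitution: /m/ → /v/, giving /vɛθɛzvz/.
The consonants /z/, /v/, /z/ cannot be parsed into a legal (C)V syllable (no codas are permitted; onsets are limited to one consonant).
Epenthesis after each stranded consonant: /z/ → /zu/, /v/ → /vu/, /z/ → /zu/.

vɛθɛzuvuzu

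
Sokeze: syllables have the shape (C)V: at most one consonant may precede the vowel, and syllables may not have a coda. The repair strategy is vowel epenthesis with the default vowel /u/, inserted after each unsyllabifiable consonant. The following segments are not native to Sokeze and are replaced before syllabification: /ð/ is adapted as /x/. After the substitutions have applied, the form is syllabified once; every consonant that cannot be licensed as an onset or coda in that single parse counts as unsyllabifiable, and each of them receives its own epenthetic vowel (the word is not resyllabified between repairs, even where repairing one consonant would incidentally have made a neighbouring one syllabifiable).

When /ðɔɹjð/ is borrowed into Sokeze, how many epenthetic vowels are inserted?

After substitution the input is /xɔɹjx/.
The unsyllabifiable consonants are /ɹ/, /j/, /x/; each receives one epenthetic vowel.

3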